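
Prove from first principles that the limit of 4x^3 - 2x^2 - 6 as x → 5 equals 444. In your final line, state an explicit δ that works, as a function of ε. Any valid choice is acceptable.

Suppose ε > 0. We want δ > 0 such that 0 < |x − 5| < δ implies |(4x^3 - 2x^2 - 6) − 444| < ε.
(4x^3 - 2x^2 - 6) − 444 = 4x^3 - 2x^2 - 450 = (x − 5)(4x^2 + 18x + 90).
So |(4x^3 - 2x^2 - 6) − 444| = |x − 5|·|4x^2 + 18x + 90|.
Assume first that |x − 5| < 1, so |x| < 6. Then |4x^2 + 18x + 90| ≤ 4·6^2 + 18·6 + 90 = 342.
Hence |(4x^3 - 2x^2 - 6) − 444| ≤ 342|x − 5| < ε provided |x − 5| < ε/342.
Take δ = min(1, ε/342). Then 0 < |x − 5| < δ gives both |x − 5| < 1 and |x − 5| < ε/342, so |(4x^3 - 2x^2 - 6) − 444| < ε.

δ = min(1, ε/342)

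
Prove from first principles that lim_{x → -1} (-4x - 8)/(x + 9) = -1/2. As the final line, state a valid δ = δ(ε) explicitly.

Fix ε > 0. We want δ > 0 with 0 < |x + 1| < δ ⇒ |(-4x - 8)/(x + 9) + 1/2| < ε.
Combining over a common denominator, (-4x - 8)/(x + 9) + 1/2 = [(-4x - 8)·8 − (-4)·(x + 9)] / [8·(x + 9)] = -28(x + 1) / (8(x + 9)).
So |(-4x - 8)/(x + 9) + 1/2| = 28|x + 1| / (8·|x + 9|).
Restrict δ ≤ 4. Then |x + 1| < 4 gives |x + 9| = |(x + 1) + 8| ≥ 8 − 4 = 4.
Hence |(-4x - 8)/(x + 9) + 1/2| < 28|x + 1|/(8·4) = (7/8)|x + 1|, which is < ε once |x + 1| < (8/7)ε.
Take δ = min(4, (8/7)ε). Then 0 < |x + 1| < δ forces both bounds, so |(-4x - 8)/(x + 9) + 1/2| < ε.

δ = min(4, (8/7)ε)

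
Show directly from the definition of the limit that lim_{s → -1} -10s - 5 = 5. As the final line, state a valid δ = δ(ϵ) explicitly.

Fix ϵ > 0. We need δ > 0 so that 0 < |s + 1| < δ implies |(-10s - 5) − 5| < ϵ.
|(-10s - 5) − 5| = |-10s - 10| = 10|s + 1|.
Thus it suffices that |s + 1| < ϵ/10.
Take δ = ϵ/10. If 0 < |s + 1| < δ then |(-10s - 5) − 5| = 10|s + 1| < 10·(ϵ/10) = ϵ.

δ = ϵ/10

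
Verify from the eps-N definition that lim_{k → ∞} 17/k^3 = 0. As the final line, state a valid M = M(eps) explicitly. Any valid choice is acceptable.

M = (17/eps)^{1/3}

Let eps > 0. For k ≥ 1, |17/k^3 − 0| = 17/k^3.
17/k^3 < eps ⇔ k^3 > 17/eps ⇔ k > (17/eps)^{1/3}.
Take M = (17/eps)^{1/3}. Then k > M implies 17/k^3 < eps.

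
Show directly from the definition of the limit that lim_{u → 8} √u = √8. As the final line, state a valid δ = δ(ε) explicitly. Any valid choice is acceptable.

δ = min(8, √8·ε)

Suppose ε > 0. We want δ > 0 such that 0 < |u − 8| < δ implies |√u − √8| < ε.
Rationalise: √u − √8 = (u − 8)/(√u + √8), so |√u − √8| = |u − 8|/(√u + √8).
Restrict δ ≤ 8 so that |u − 8| < 8 forces u > 0, and then √u + √8 > √8.
Hence |√u − √8| < |u − 8|/√8, which is < ε once |u − 8| < √8·ε.
Take δ = min(8, √8·ε). If 0 < |u − 8| < δ then u > 0 and |√u − √8| < |u − 8|/√8 < ε.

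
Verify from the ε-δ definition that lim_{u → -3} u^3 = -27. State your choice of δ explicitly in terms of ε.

Let ε > 0. We seek δ > 0 with 0 < |u + 3| < δ ⇒ |u^3 + 27| < ε.
Factor: u^3 + 27 = (u + 3)(u^2 - 3u + 9), so |u^3 + 27| = |u + 3|·|u^2 - 3u + 9|.
Impose δ ≤ 2 so that |u| < 5; then |u^2 - 3u + 9| ≤ 49.
Hence |u^3 + 27| ≤ 49|u + 3|, which is < ε once |u + 3| < ε/49.
Take δ = min(2, ε/49). If 0 < |u + 3| < δ then both bounds hold and |u^3 + 27| ≤ 49|u + 3| < 49·(ε/49) = ε.

δ = min(2, ε/49)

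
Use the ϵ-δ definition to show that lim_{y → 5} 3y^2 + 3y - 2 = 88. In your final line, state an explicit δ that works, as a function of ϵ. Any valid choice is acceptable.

δ = min(2, ϵ/39)

Let ϵ > 0. We want δ > 0 such that 0 < |y − 5| < δ implies |(3y^2 + 3y - 2) − 88| < ϵ.
(3y^2 + 3y - 2) − 88 = 3y^2 + 3y - 90 = (y − 5)(3y + 18).
So |(3y^2 + 3y - 2) − 88| = |y − 5|·|3y + 18|.
Assume first that |y − 5| < 2, so |y| < 7. Then |3y + 18| ≤ 3·7 + 18 = 39.
Hence |(3y^2 + 3y - 2) − 88| ≤ 39|y − 5| < ϵ provided |y − 5| < ϵ/39.
Take δ = min(2, ϵ/39). Then 0 < |y − 5| < δ gives both |y − 5| < 2 and |y − 5| < ϵ/39, so |(3y^2 + 3y - 2) − 88| < ϵ.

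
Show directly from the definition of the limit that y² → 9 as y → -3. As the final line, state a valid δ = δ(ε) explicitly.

δ = min(1, ε/7)

Suppose ε > 0. We seek δ > 0 with 0 < |y + 3| < δ ⇒ |y² − 9| < ε.
Factor: y² − 9 = (y + 3)(y - 3), so |y² − 9| = |y + 3|·|y - 3|.
Impose δ ≤ 1 so that |y| < 4; then |y - 3| ≤ 7.
Hence |y² − 9| ≤ 7|y + 3|, which is < ε once |y + 3| < ε/7.
Take δ = min(1, ε/7). If 0 < |y + 3| < δ then both bounds hold and |y² − 9| ≤ 7|y + 3| < 7·(ε/7) = ε.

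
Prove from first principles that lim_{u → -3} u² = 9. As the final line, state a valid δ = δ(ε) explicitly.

Fix ε > 0. We seek δ > 0 with 0 < |u + 3| < δ ⇒ |u² − 9| < ε.
Factor: u² − 9 = (u + 3)(u - 3), so |u² − 9| = |u + 3|·|u - 3|.
Restrict δ ≤ 2. Then |u + 3| < 2 gives |u| < 5, so by the triangle inequality |u - 3| ≤ 5 + 3 = 8.
Hence |u² − 9| ≤ 8|u + 3|, which is < ε once |u + 3| < ε/8.
Take δ = min(2, ε/8). If 0 < |u + 3| < δ then both bounds hold and |u² − 9| ≤ 8|u + 3| < 8·(ε/8) = ε.

δ = min(2, ε/8)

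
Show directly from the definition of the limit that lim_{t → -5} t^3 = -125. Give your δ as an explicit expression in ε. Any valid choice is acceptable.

δ = min(1, ε/91)

Fix ε > 0. We seek δ > 0 with 0 < |t + 5| < δ ⇒ |t^3 + 125| < ε.
Factor: t^3 + 125 = (t + 5)(t^2 - 5t + 25), so |t^3 + 125| = |t + 5|·|t^2 - 5t + 25|.
Restrict δ ≤ 1. Then |t + 5| < 1 gives |t| < 6, so by the triangle inequality |t^2 - 5t + 25| ≤ 6^2 + 5·6 + 25 = 91.
Hence |t^3 + 125| ≤ 91|t + 5|, which is < ε once |t + 5| < ε/91.
Take δ = min(1, ε/91). If 0 < |t + 5| < δ then both bounds hold and |t^3 + 125| ≤ 91|t + 5| < 91·(ε/91) = ε.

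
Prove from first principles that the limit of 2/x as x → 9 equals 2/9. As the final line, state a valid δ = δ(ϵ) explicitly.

δ = min(9/2, (81/4)ϵ)

Suppose ϵ > 0. We seek δ > 0 such that 0 < |x − 9| < δ implies |2/x − (2/9)| < ϵ.
|2/x − (2/9)| = 2·|9 − x|/(9·|x|) = 2|x − 9|/(9|x|).
Require δ ≤ 9/2 so that |x| > 9 − 9/2 = 9/2, hence 9|x| > 81/2.
Then |2/x − (2/9)| < 2|x − 9|/(81/2), which is < ϵ when |x − 9| < (81/4)ϵ.
Take δ = min(9/2, (81/4)ϵ). Then 0 < |x − 9| < δ gives both |x − 9| < 9/2 and |x − 9| < (81/4)ϵ, so |2/x − (2/9)| < ϵ.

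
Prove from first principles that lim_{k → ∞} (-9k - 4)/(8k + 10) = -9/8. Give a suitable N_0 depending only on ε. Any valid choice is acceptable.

N_0 = (29/32)/ε

Fix ε > 0. For k ≥ 1, |(-9k - 4)/(8k + 10) + 9/8| = |58|/(8(8k + 10)) = 58/(8(8k + 10)).
Since 8k + 10 ≥ 8k for k ≥ 1, this is ≤ 58/(8·8k) = (29/32)/k.
So |(-9k - 4)/(8k + 10) + 9/8| < ε whenever k > (29/32)/ε.
Take N_0 = (29/32)/ε. If k > N_0 then |(-9k - 4)/(8k + 10) + 9/8| ≤ (29/32)/k < ε.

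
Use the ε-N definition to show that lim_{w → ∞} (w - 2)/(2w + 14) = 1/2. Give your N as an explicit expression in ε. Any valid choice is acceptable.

Suppose ε > 0. We seek N > 0 such that w > N implies |(w - 2)/(2w + 14) − (1/2)| < ε.
(w - 2)/(2w + 14) − (1/2) = (2(w - 2) − (2w + 14)) / (2(2w + 14)) = -18/(2(2w + 14)).
For w > 0 we have 2w + 14 > 2w, so |(w - 2)/(2w + 14) − (1/2)| = 18/(2(2w + 14)) < 18/(2·2w) = (9/2)/w.
Thus |(w - 2)/(2w + 14) − (1/2)| < ε whenever w > (9/2)/ε.
Take N = (9/2)/ε. If w > N then |(w - 2)/(2w + 14) − (1/2)| < (9/2)/w < ε.

N = (9/2)/ε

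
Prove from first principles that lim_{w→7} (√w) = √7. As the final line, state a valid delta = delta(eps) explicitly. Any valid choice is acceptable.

Suppose eps > 0. We want delta > 0 such that 0 < |w − 7| < delta implies |√w − √7| < eps.
Multiplying by the conjugate, |√w − √7| = |w − 7|/(√w + √7).
Restrict delta ≤ 7 so that |w − 7| < 7 forces w > 0, and then √w + √7 > √7.
Hence |√w − √7| < |w − 7|/√7, which is < eps once |w − 7| < √7·eps.
Take delta = min(7, √7·eps). If 0 < |w − 7| < delta then w > 0 and |√w − √7| < |w − 7|/√7 < eps.

delta = min(7, √7·eps)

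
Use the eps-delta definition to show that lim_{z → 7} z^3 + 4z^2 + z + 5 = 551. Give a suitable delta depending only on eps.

delta = min(1, eps/230)

Let eps > 0 be given. We want delta > 0 such that 0 < |z − 7| < delta implies |(z^3 + 4z^2 + z + 5) − 551| < eps.
(z^3 + 4z^2 + z + 5) − 551 = z^3 + 4z^2 + z - 546 = (z − 7)(z^2 + 11z + 78).
So |(z^3 + 4z^2 + z + 5) − 551| = |z − 7|·|z^2 + 11z + 78|.
Require delta ≤ 1. Then |z − 7| < 1 gives |z| < 8, and by the triangle inequality |z^2 + 11z + 78| ≤ 8^2 + 11·8 + 78 = 230.
Hence |(z^3 + 4z^2 + z + 5) − 551| ≤ 230|z − 7| < eps provided |z − 7| < eps/230.
Choosing delta = min(1, eps/230) ensures both conditions, hence |(z^3 + 4z^2 + z + 5) − 551| < eps.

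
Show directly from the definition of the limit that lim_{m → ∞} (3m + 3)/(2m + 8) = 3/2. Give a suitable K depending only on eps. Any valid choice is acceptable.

Suppose eps > 0. For m ≥ 1, |(3m + 3)/(2m + 8) − (3/2)| = |-18|/(2(2m + 8)) = 18/(2(2m + 8)).
Since 2m + 8 ≥ 2m for m ≥ 1, this is ≤ 18/(2·2m) = (9/2)/m.
So |(3m + 3)/(2m + 8) − (3/2)| < eps whenever m > (9/2)/eps.
Take K = (9/2)/eps. If m > K then |(3m + 3)/(2m + 8) − (3/2)| ≤ (9/2)/m < eps.

K = (9/2)/eps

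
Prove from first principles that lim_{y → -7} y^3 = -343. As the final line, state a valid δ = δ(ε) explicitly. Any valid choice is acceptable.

δ = min(2, ε/193)

Let ε > 0. We seek δ > 0 with 0 < |y + 7| < δ ⇒ |y^3 + 343| < ε.
Factor: y^3 + 343 = (y + 7)(y^2 - 7y + 49), so |y^3 + 343| = |y + 7|·|y^2 - 7y + 49|.
Impose δ ≤ 2 so that |y| < 9; then |y^2 - 7y + 49| ≤ 193.
Hence |y^3 + 343| ≤ 193|y + 7|, which is < ε once |y + 7| < ε/193.
Take δ = min(2, ε/193). If 0 < |y + 7| < δ then both bounds hold and |y^3 + 343| ≤ 193|y + 7| < 193·(ε/193) = ε.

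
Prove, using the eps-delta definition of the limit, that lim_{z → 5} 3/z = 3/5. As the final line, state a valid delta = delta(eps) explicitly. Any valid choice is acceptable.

delta = min(5/2, (25/6)eps)

Suppose eps > 0. We seek delta > 0 such that 0 < |z − 5| < delta implies |3/z − (3/5)| < eps.
|3/z − (3/5)| = 3·|5 − z|/(5·|z|) = 3|z − 5|/(5|z|).
Require delta ≤ 5/2 so that |z| > 5 − 5/2 = 5/2, hence 5|z| > 25/2.
Then |3/z − (3/5)| < 3|z − 5|/(25/2), which is < eps when |z − 5| < (25/6)eps.
Take delta = min(5/2, (25/6)eps). Then 0 < |z − 5| < delta gives both |z − 5| < 5/2 and |z − 5| < (25/6)eps, so |3/z − (3/5)| < eps.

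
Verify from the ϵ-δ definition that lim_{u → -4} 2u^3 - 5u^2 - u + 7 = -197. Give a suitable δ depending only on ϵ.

δ = min(1, ϵ/166)

Let ϵ > 0 be given. We want δ > 0 such that 0 < |u + 4| < δ implies |(2u^3 - 5u^2 - u + 7) + 197| < ϵ.
(2u^3 - 5u^2 - u + 7) + 197 = 2u^3 - 5u^2 - u + 204 = (u + 4)(2u^2 - 13u + 51).
So |(2u^3 - 5u^2 - u + 7) + 197| = |u + 4|·|2u^2 - 13u + 51|.
Require δ ≤ 1. Then |u + 4| < 1 gives |u| < 5, and by the triangle inequality |2u^2 - 13u + 51| ≤ 2·5^2 + 13·5 + 51 = 166.
Hence |(2u^3 - 5u^2 - u + 7) + 197| ≤ 166|u + 4| < ϵ provided |u + 4| < ϵ/166.
Take δ = min(1, ϵ/166). Then 0 < |u + 4| < δ gives both |u + 4| < 1 and |u + 4| < ϵ/166, so |(2u^3 - 5u^2 - u + 7) + 197| < ϵ.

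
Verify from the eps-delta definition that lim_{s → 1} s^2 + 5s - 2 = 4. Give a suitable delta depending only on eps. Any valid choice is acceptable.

delta = min(2, eps/9)

Suppose eps > 0. We want delta > 0 such that 0 < |s − 1| < delta implies |(s^2 + 5s - 2) − 4| < eps.
(s^2 + 5s - 2) − 4 = s^2 + 5s - 6 = (s − 1)(s + 6).
So |(s^2 + 5s - 2) − 4| = |s − 1|·|s + 6|.
Assume first that |s − 1| < 2, so |s| < 3. Then |s + 6| ≤ 3 + 6 = 9.
Hence |(s^2 + 5s - 2) − 4| ≤ 9|s − 1| < eps provided |s − 1| < eps/9.
Take delta = min(2, eps/9). Then 0 < |s − 1| < delta gives both |s − 1| < 2 and |s − 1| < eps/9, so |(s^2 + 5s - 2) − 4| < eps.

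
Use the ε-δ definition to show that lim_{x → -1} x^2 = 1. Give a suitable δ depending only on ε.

δ = min(1, ε/3)

Fix ε > 0. We seek δ > 0 with 0 < |x + 1| < δ ⇒ |x^2 − 1| < ε.
Factor: x^2 − 1 = (x + 1)(x - 1), so |x^2 − 1| = |x + 1|·|x - 1|.
Restrict δ ≤ 1. Then |x + 1| < 1 gives |x| < 2, so by the triangle inequality |x - 1| ≤ 2 + 1 = 3.
Hence |x^2 − 1| ≤ 3|x + 1|, which is < ε once |x + 1| < ε/3.
Take δ = min(1, ε/3). If 0 < |x + 1| < δ then both bounds hold and |x^2 − 1| ≤ 3|x + 1| < 3·(ε/3) = ε.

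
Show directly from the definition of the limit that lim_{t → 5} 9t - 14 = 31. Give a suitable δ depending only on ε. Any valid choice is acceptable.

Let ε > 0. We need δ > 0 so that 0 < |t − 5| < δ implies |(9t - 14) − 31| < ε.
|(9t - 14) − 31| = |9t - 45| = 9|t − 5|.
So 9|t − 5| < ε exactly when |t − 5| < ε/9.
Choosing δ = ε/9 gives |(9t - 14) − 31| = 9|t − 5| < ε whenever |t − 5| < δ.

δ = ε/9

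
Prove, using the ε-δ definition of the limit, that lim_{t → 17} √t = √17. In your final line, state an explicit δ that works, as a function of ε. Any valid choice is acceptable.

Fix ε > 0. We want δ > 0 such that 0 < |t − 17| < δ implies |√t − √17| < ε.
Rationalise: √t − √17 = (t − 17)/(√t + √17), so |√t − √17| = |t − 17|/(√t + √17).
Restrict δ ≤ 17 so that |t − 17| < 17 forces t > 0, and then √t + √17 > √17.
Hence |√t − √17| < |t − 17|/√17, which is < ε once |t − 17| < √17·ε.
Take δ = min(17, √17·ε). If 0 < |t − 17| < δ then t > 0 and |√t − √17| < |t − 17|/√17 < ε.

δ = min(17, √17·ε)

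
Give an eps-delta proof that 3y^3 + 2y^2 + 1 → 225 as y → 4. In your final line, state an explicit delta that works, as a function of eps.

Let eps > 0 be given. We want delta > 0 such that 0 < |y − 4| < delta implies |(3y^3 + 2y^2 + 1) − 225| < eps.
(3y^3 + 2y^2 + 1) − 225 = 3y^3 + 2y^2 - 224 = (y − 4)(3y^2 + 14y + 56).
So |(3y^3 + 2y^2 + 1) − 225| = |y − 4|·|3y^2 + 14y + 56|.
Assume first that |y − 4| < 2, so |y| < 6. Then |3y^2 + 14y + 56| ≤ 3·6^2 + 14·6 + 56 = 248.
Hence |(3y^3 + 2y^2 + 1) − 225| ≤ 248|y − 4| < eps provided |y − 4| < eps/248.
Take delta = min(2, eps/248). Then 0 < |y − 4| < delta gives both |y − 4| < 2 and |y − 4| < eps/248, so |(3y^3 + 2y^2 + 1) − 225| < eps.

delta = min(2, eps/248)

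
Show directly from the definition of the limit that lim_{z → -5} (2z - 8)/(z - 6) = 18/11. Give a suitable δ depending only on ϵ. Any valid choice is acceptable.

Let ϵ > 0. We want δ > 0 with 0 < |z + 5| < δ ⇒ |(2z - 8)/(z - 6) − (18/11)| < ϵ.
Combining over a common denominator, (2z - 8)/(z - 6) − (18/11) = [(2z - 8)·(-11) − (-18)·(z - 6)] / [(-11)·(z - 6)] = -4(z + 5) / ((-11)(z - 6)).
So |(2z - 8)/(z - 6) − (18/11)| = 4|z + 5| / (11·|z − 6|).
Restrict δ ≤ 11/2. Then |z + 5| < 11/2 gives |z − 6| = |(z + 5) + (-11)| ≥ 11 − 11/2 = 11/2.
Hence |(2z - 8)/(z - 6) − (18/11)| < 4|z + 5|/(11·(11/2)) = (8/121)|z + 5|, which is < ϵ once |z + 5| < (121/8)ϵ.
Take δ = min(11/2, (121/8)ϵ). Then 0 < |z + 5| < δ forces both bounds, so |(2z - 8)/(z - 6) − (18/11)| < ϵ.

δ = min(11/2, (121/8)ϵ)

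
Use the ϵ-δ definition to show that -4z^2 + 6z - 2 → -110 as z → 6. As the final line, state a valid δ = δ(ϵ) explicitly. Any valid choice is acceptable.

Let ϵ > 0. We want δ > 0 such that 0 < |z − 6| < δ implies |(-4z^2 + 6z - 2) + 110| < ϵ.
(-4z^2 + 6z - 2) + 110 = -4z^2 + 6z + 108 = (z − 6)(-4z - 18).
So |(-4z^2 + 6z - 2) + 110| = |z − 6|·|-4z - 18|.
Require δ ≤ 1. Then |z − 6| < 1 gives |z| < 7, and by the triangle inequality |-4z - 18| ≤ 4·7 + 18 = 46.
Hence |(-4z^2 + 6z - 2) + 110| ≤ 46|z − 6| < ϵ provided |z − 6| < ϵ/46.
Choosing δ = min(1, ϵ/46) ensures both conditions, hence |(-4z^2 + 6z - 2) + 110| < ϵ.

δ = min(1, ϵ/46)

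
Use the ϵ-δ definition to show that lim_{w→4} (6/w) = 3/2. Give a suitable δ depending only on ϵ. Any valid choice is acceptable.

δ = min(2, (4/3)ϵ)

Let ϵ > 0 be given. We seek δ > 0 such that 0 < |w − 4| < δ implies |6/w − (3/2)| < ϵ.
|6/w − (3/2)| = 6·|4 − w|/(4·|w|) = 6|w − 4|/(4|w|).
Restrict δ ≤ 2. Then |w − 4| < 2 gives |w| > 2, so 4|w| > 8.
Then |6/w − (3/2)| < 6|w − 4|/8, which is < ϵ when |w − 4| < (4/3)ϵ.
Take δ = min(2, (4/3)ϵ). Then 0 < |w − 4| < δ gives both |w − 4| < 2 and |w − 4| < (4/3)ϵ, so |6/w − (3/2)| < ϵ.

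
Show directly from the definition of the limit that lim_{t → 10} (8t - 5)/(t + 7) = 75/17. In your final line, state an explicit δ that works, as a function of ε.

Suppose ε > 0. We want δ > 0 with 0 < |t − 10| < δ ⇒ |(8t - 5)/(t + 7) − (75/17)| < ε.
Combining over a common denominator, (8t - 5)/(t + 7) − (75/17) = [(8t - 5)·17 − 75·(t + 7)] / [17·(t + 7)] = 61(t − 10) / (17(t + 7)).
So |(8t - 5)/(t + 7) − (75/17)| = 61|t − 10| / (17·|t + 7|).
Require δ ≤ 17/2, so |t + 7| ≥ |17| − |t − 10| > 17 − 17/2 = 17/2.
Hence |(8t - 5)/(t + 7) − (75/17)| < 61|t − 10|/(17·(17/2)) = (122/289)|t − 10|, which is < ε once |t − 10| < (289/122)ε.
Take δ = min(17/2, (289/122)ε). Then 0 < |t − 10| < δ forces both bounds, so |(8t - 5)/(t + 7) − (75/17)| < ε.

δ = min(17/2, (289/122)ε)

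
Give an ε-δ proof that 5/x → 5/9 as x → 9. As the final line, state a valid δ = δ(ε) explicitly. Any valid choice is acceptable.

δ = min(9/2, (81/10)ε)

Let ε > 0. We seek δ > 0 such that 0 < |x − 9| < δ implies |5/x − (5/9)| < ε.
|5/x − (5/9)| = 5·|9 − x|/(9·|x|) = 5|x − 9|/(9|x|).
Require δ ≤ 9/2 so that |x| > 9 − 9/2 = 9/2, hence 9|x| > 81/2.
Then |5/x − (5/9)| < 5|x − 9|/(81/2), which is < ε when |x − 9| < (81/10)ε.
Take δ = min(9/2, (81/10)ε). Then 0 < |x − 9| < δ gives both |x − 9| < 9/2 and |x − 9| < (81/10)ε, so |5/x − (5/9)| < ε.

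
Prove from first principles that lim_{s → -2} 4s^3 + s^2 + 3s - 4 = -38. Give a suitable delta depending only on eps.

Suppose eps > 0. We want delta > 0 such that 0 < |s + 2| < delta implies |(4s^3 + s^2 + 3s - 4) + 38| < eps.
(4s^3 + s^2 + 3s - 4) + 38 = 4s^3 + s^2 + 3s + 34 = (s + 2)(4s^2 - 7s + 17).
So |(4s^3 + s^2 + 3s - 4) + 38| = |s + 2|·|4s^2 - 7s + 17|.
Assume first that |s + 2| < 1, so |s| < 3. Then |4s^2 - 7s + 17| ≤ 4·3^2 + 7·3 + 17 = 74.
Hence |(4s^3 + s^2 + 3s - 4) + 38| ≤ 74|s + 2| < eps provided |s + 2| < eps/74.
Take delta = min(1, eps/74). Then 0 < |s + 2| < delta gives both |s + 2| < 1 and |s + 2| < eps/74, so |(4s^3 + s^2 + 3s - 4) + 38| < eps.

delta = min(1, eps/74)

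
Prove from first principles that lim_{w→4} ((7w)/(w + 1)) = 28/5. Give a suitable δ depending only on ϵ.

δ = min(5/2, (25/14)ϵ)

Suppose ϵ > 0. We want δ > 0 with 0 < |w − 4| < δ ⇒ |(7w)/(w + 1) − (28/5)| < ϵ.
Combining over a common denominator, (7w)/(w + 1) − (28/5) = [(7w)·5 − 28·(w + 1)] / [5·(w + 1)] = 7(w − 4) / (5(w + 1)).
So |(7w)/(w + 1) − (28/5)| = 7|w − 4| / (5·|w + 1|).
Restrict δ ≤ 5/2. Then |w − 4| < 5/2 gives |w + 1| = |(w − 4) + 5| ≥ 5 − 5/2 = 5/2.
Hence |(7w)/(w + 1) − (28/5)| < 7|w − 4|/(5·(5/2)) = (14/25)|w − 4|, which is < ϵ once |w − 4| < (25/14)ϵ.
Take δ = min(5/2, (25/14)ϵ). Then 0 < |w − 4| < δ forces both bounds, so |(7w)/(w + 1) − (28/5)| < ϵ.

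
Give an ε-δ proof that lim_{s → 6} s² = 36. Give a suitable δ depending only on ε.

δ = min(2, ε/14)

Let ε > 0 be given. We seek δ > 0 with 0 < |s − 6| < δ ⇒ |s² − 36| < ε.
Factor: s² − 36 = (s − 6)(s + 6), so |s² − 36| = |s − 6|·|s + 6|.
Restrict δ ≤ 2. Then |s − 6| < 2 gives |s| < 8, so by the triangle inequality |s + 6| ≤ 8 + 6 = 14.
Hence |s² − 36| ≤ 14|s − 6|, which is < ε once |s − 6| < ε/14.
Take δ = min(2, ε/14). If 0 < |s − 6| < δ then both bounds hold and |s² − 36| ≤ 14|s − 6| < 14·(ε/14) = ε.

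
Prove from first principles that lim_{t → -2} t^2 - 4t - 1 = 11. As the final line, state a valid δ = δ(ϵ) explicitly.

δ = min(1, ϵ/9)

Let ϵ > 0. We want δ > 0 such that 0 < |t + 2| < δ implies |(t^2 - 4t - 1) − 11| < ϵ.
(t^2 - 4t - 1) − 11 = t^2 - 4t - 12 = (t + 2)(t - 6).
So |(t^2 - 4t - 1) − 11| = |t + 2|·|t - 6|.
Assume first that |t + 2| < 1, so |t| < 3. Then |t - 6| ≤ 3 + 6 = 9.
Hence |(t^2 - 4t - 1) − 11| ≤ 9|t + 2| < ϵ provided |t + 2| < ϵ/9.
Choosing δ = min(1, ϵ/9) ensures both conditions, hence |(t^2 - 4t - 1) − 11| < ϵ.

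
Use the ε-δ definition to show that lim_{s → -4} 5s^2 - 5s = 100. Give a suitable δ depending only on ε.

Let ε > 0 be given. We want δ > 0 such that 0 < |s + 4| < δ implies |(5s^2 - 5s) − 100| < ε.
(5s^2 - 5s) − 100 = 5s^2 - 5s - 100 = (s + 4)(5s - 25).
So |(5s^2 - 5s) − 100| = |s + 4|·|5s - 25|.
Assume first that |s + 4| < 1, so |s| < 5. Then |5s - 25| ≤ 5·5 + 25 = 50.
Hence |(5s^2 - 5s) − 100| ≤ 50|s + 4| < ε provided |s + 4| < ε/50.
Choosing δ = min(1, ε/50) ensures both conditions, hence |(5s^2 - 5s) − 100| < ε.

δ = min(1, ε/50)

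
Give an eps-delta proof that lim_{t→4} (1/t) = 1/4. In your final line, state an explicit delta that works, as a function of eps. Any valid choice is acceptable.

delta = min(2, 8eps)

Fix eps > 0. We seek delta > 0 such that 0 < |t − 4| < delta implies |1/t − (1/4)| < eps.
|1/t − (1/4)| = |4 − t|/(4·|t|) = |t − 4|/(4|t|).
Restrict delta ≤ 2. Then |t − 4| < 2 gives |t| > 2, so 4|t| > 8.
Then |1/t − (1/4)| < |t − 4|/8, which is < eps when |t − 4| < 8eps.
Take delta = min(2, 8eps). Then 0 < |t − 4| < delta gives both |t − 4| < 2 and |t − 4| < 8eps, so |1/t − (1/4)| < eps.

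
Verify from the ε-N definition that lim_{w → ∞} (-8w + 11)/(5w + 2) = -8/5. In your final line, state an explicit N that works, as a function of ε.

N = (71/25)/ε

Fix ε > 0. We seek N > 0 such that w > N implies |(-8w + 11)/(5w + 2) + 8/5| < ε.
(-8w + 11)/(5w + 2) + 8/5 = (5(-8w + 11) − (-8)(5w + 2)) / (5(5w + 2)) = 71/(5(5w + 2)).
For w > 0 we have 5w + 2 > 5w, so |(-8w + 11)/(5w + 2) + 8/5| = 71/(5(5w + 2)) < 71/(5·5w) = (71/25)/w.
Thus |(-8w + 11)/(5w + 2) + 8/5| < ε whenever w > (71/25)/ε.
Take N = (71/25)/ε. If w > N then |(-8w + 11)/(5w + 2) + 8/5| < (71/25)/w < ε.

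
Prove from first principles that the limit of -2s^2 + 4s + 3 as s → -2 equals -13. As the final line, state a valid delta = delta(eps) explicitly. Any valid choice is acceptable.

delta = min(2, eps/16)

Let eps > 0 be given. We want delta > 0 such that 0 < |s + 2| < delta implies |(-2s^2 + 4s + 3) + 13| < eps.
(-2s^2 + 4s + 3) + 13 = -2s^2 + 4s + 16 = (s + 2)(-2s + 8).
So |(-2s^2 + 4s + 3) + 13| = |s + 2|·|-2s + 8|.
Assume first that |s + 2| < 2, so |s| < 4. Then |-2s + 8| ≤ 2·4 + 8 = 16.
Hence |(-2s^2 + 4s + 3) + 13| ≤ 16|s + 2| < eps provided |s + 2| < eps/16.
Take delta = min(2, eps/16). Then 0 < |s + 2| < delta gives both |s + 2| < 2 and |s + 2| < eps/16, so |(-2s^2 + 4s + 3) + 13| < eps.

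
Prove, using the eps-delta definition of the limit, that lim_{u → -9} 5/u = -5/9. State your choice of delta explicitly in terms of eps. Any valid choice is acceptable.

delta = min(9/2, (81/10)eps)

Suppose eps > 0. We seek delta > 0 such that 0 < |u + 9| < delta implies |5/u + 5/9| < eps.
|5/u + 5/9| = 5·|-9 − u|/(9·|u|) = 5|u + 9|/(9|u|).
Require delta ≤ 9/2 so that |u| > 9 − 9/2 = 9/2, hence 9|u| > 81/2.
Then |5/u + 5/9| < 5|u + 9|/(81/2), which is < eps when |u + 9| < (81/10)eps.
Take delta = min(9/2, (81/10)eps). Then 0 < |u + 9| < delta gives both |u + 9| < 9/2 and |u + 9| < (81/10)eps, so |5/u + 5/9| < eps.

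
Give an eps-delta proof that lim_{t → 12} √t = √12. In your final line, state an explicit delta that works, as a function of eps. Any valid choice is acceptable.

delta = min(12, √12·eps)

Let eps > 0 be given. We want delta > 0 such that 0 < |t − 12| < delta implies |√t − √12| < eps.
Multiplying by the conjugate, |√t − √12| = |t − 12|/(√t + √12).
Restrict delta ≤ 12 so that |t − 12| < 12 forces t > 0, and then √t + √12 > √12.
Hence |√t − √12| < |t − 12|/√12, which is < eps once |t − 12| < √12·eps.
Take delta = min(12, √12·eps). If 0 < |t − 12| < delta then t > 0 and |√t − √12| < |t − 12|/√12 < eps.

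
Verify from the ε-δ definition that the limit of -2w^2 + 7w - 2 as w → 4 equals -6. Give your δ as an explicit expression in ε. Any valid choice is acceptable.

Let ε > 0 be given. We want δ > 0 such that 0 < |w − 4| < δ implies |(-2w^2 + 7w - 2) + 6| < ε.
(-2w^2 + 7w - 2) + 6 = -2w^2 + 7w + 4 = (w − 4)(-2w - 1).
So |(-2w^2 + 7w - 2) + 6| = |w − 4|·|-2w - 1|.
Require δ ≤ 1. Then |w − 4| < 1 gives |w| < 5, and by the triangle inequality |-2w - 1| ≤ 2·5 + 1 = 11.
Hence |(-2w^2 + 7w - 2) + 6| ≤ 11|w − 4| < ε provided |w − 4| < ε/11.
Take δ = min(1, ε/11). Then 0 < |w − 4| < δ gives both |w − 4| < 1 and |w − 4| < ε/11, so |(-2w^2 + 7w - 2) + 6| < ε.

δ = min(1, ε/11)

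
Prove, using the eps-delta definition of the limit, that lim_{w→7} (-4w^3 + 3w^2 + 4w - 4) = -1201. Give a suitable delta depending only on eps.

delta = min(1, eps/627)

Let eps > 0 be given. We want delta > 0 such that 0 < |w − 7| < delta implies |(-4w^3 + 3w^2 + 4w - 4) + 1201| < eps.
(-4w^3 + 3w^2 + 4w - 4) + 1201 = -4w^3 + 3w^2 + 4w + 1197 = (w − 7)(-4w^2 - 25w - 171).
So |(-4w^3 + 3w^2 + 4w - 4) + 1201| = |w − 7|·|-4w^2 - 25w - 171|.
Assume first that |w − 7| < 1, so |w| < 8. Then |-4w^2 - 25w - 171| ≤ 4·8^2 + 25·8 + 171 = 627.
Hence |(-4w^3 + 3w^2 + 4w - 4) + 1201| ≤ 627|w − 7| < eps provided |w − 7| < eps/627.
Take delta = min(1, eps/627). Then 0 < |w − 7| < delta gives both |w − 7| < 1 and |w − 7| < eps/627, so |(-4w^3 + 3w^2 + 4w - 4) + 1201| < eps.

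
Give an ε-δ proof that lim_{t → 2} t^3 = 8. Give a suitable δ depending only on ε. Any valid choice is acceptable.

Let ε > 0. We seek δ > 0 with 0 < |t − 2| < δ ⇒ |t^3 − 8| < ε.
Factor: t^3 − 8 = (t − 2)(t^2 + 2t + 4), so |t^3 − 8| = |t − 2|·|t^2 + 2t + 4|.
Restrict δ ≤ 1. Then |t − 2| < 1 gives |t| < 3, so by the triangle inequality |t^2 + 2t + 4| ≤ 3^2 + 2·3 + 4 = 19.
Hence |t^3 − 8| ≤ 19|t − 2|, which is < ε once |t − 2| < ε/19.
Take δ = min(1, ε/19). If 0 < |t − 2| < δ then both bounds hold and |t^3 − 8| ≤ 19|t − 2| < 19·(ε/19) = ε.

δ = min(1, ε/19)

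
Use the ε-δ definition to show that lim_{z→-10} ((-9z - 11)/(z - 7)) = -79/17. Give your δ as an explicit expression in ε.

δ = min(17/2, (289/148)ε)

Let ε > 0. We want δ > 0 with 0 < |z + 10| < δ ⇒ |(-9z - 11)/(z - 7) + 79/17| < ε.
Combining over a common denominator, (-9z - 11)/(z - 7) + 79/17 = [(-9z - 11)·(-17) − 79·(z - 7)] / [(-17)·(z - 7)] = 74(z + 10) / ((-17)(z - 7)).
So |(-9z - 11)/(z - 7) + 79/17| = 74|z + 10| / (17·|z − 7|).
Require δ ≤ 17/2, so |z − 7| ≥ |-17| − |z + 10| > 17 − 17/2 = 17/2.
Hence |(-9z - 11)/(z - 7) + 79/17| < 74|z + 10|/(17·(17/2)) = (148/289)|z + 10|, which is < ε once |z + 10| < (289/148)ε.
Take δ = min(17/2, (289/148)ε). Then 0 < |z + 10| < δ forces both bounds, so |(-9z - 11)/(z - 7) + 79/17| < ε.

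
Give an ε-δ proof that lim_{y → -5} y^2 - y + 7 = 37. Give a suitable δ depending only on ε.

δ = min(1, ε/12)

Fix ε > 0. We want δ > 0 such that 0 < |y + 5| < δ implies |(y^2 - y + 7) − 37| < ε.
(y^2 - y + 7) − 37 = y^2 - y - 30 = (y + 5)(y - 6).
So |(y^2 - y + 7) − 37| = |y + 5|·|y - 6|.
Require δ ≤ 1. Then |y + 5| < 1 gives |y| < 6, and by the triangle inequality |y - 6| ≤ 6 + 6 = 12.
Hence |(y^2 - y + 7) − 37| ≤ 12|y + 5| < ε provided |y + 5| < ε/12.
Take δ = min(1, ε/12). Then 0 < |y + 5| < δ gives both |y + 5| < 1 and |y + 5| < ε/12, so |(y^2 - y + 7) − 37| < ε.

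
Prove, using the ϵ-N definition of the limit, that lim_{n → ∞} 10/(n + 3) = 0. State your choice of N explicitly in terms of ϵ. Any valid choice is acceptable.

Let ϵ > 0 be given. For n ≥ 1, |10/(n + 3) − 0| = 10/(n + 3) ≤ 10/n.
We need 10/n < ϵ, i.e. n > 10/ϵ.
Take N = 10/ϵ. If n > N then |10/(n + 3)| ≤ 10/n < ϵ.

N = 10/ϵ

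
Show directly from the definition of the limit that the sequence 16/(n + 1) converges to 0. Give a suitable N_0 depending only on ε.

N_0 = 16/ε

Fix ε > 0. For n ≥ 1, |16/(n + 1) − 0| = 16/(n + 1) ≤ 16/n.
We need 16/n < ε, i.e. n > 16/ε.
Take N_0 = 16/ε. If n > N_0 then |16/(n + 1)| ≤ 16/n < ε.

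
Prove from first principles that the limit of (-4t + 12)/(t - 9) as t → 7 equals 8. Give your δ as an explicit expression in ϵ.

δ = min(1, (1/12)ϵ)

Let ϵ > 0. We want δ > 0 with 0 < |t − 7| < δ ⇒ |(-4t + 12)/(t - 9) − 8| < ϵ.
Combining over a common denominator, (-4t + 12)/(t - 9) − 8 = [(-4t + 12)·(-2) − (-16)·(t - 9)] / [(-2)·(t - 9)] = 24(t − 7) / ((-2)(t - 9)).
So |(-4t + 12)/(t - 9) − 8| = 24|t − 7| / (2·|t − 9|).
Restrict δ ≤ 1. Then |t − 7| < 1 gives |t − 9| = |(t − 7) + (-2)| ≥ 2 − 1 = 1.
Hence |(-4t + 12)/(t - 9) − 8| < 24|t − 7|/(2·1) = 12|t − 7|, which is < ϵ once |t − 7| < (1/12)ϵ.
Take δ = min(1, (1/12)ϵ). Then 0 < |t − 7| < δ forces both bounds, so |(-4t + 12)/(t - 9) − 8| < ϵ.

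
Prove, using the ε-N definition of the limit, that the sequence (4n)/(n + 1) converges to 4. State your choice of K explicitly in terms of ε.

Let ε > 0 be given. For n ≥ 1, |(4n)/(n + 1) − 4| = |-4|/((n + 1)) = 4/((n + 1)).
Since n + 1 ≥ n for n ≥ 1, this is ≤ 4/(n) = 4/n.
So |(4n)/(n + 1) − 4| < ε whenever n > 4/ε.
Take K = 4/ε. If n > K then |(4n)/(n + 1) − 4| ≤ 4/n < ε.

K = 4/ε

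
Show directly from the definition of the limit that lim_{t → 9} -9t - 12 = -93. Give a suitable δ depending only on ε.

Let ε > 0 be given. We need δ > 0 so that 0 < |t − 9| < δ implies |(-9t - 12) + 93| < ε.
|(-9t - 12) + 93| = |-9t + 81| = 9|t − 9|.
So 9|t − 9| < ε exactly when |t − 9| < ε/9.
Choosing δ = ε/9 gives |(-9t - 12) + 93| = 9|t − 9| < ε whenever |t − 9| < δ.

δ = ε/9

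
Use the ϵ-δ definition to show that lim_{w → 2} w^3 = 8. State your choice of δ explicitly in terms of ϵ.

Let ϵ > 0. We seek δ > 0 with 0 < |w − 2| < δ ⇒ |w^3 − 8| < ϵ.
Factor: w^3 − 8 = (w − 2)(w^2 + 2w + 4), so |w^3 − 8| = |w − 2|·|w^2 + 2w + 4|.
Impose δ ≤ 2 so that |w| < 4; then |w^2 + 2w + 4| ≤ 28.
Hence |w^3 − 8| ≤ 28|w − 2|, which is < ϵ once |w − 2| < ϵ/28.
Take δ = min(2, ϵ/28). If 0 < |w − 2| < δ then both bounds hold and |w^3 − 8| ≤ 28|w − 2| < 28·(ϵ/28) = ϵ.

δ = min(2, ϵ/28)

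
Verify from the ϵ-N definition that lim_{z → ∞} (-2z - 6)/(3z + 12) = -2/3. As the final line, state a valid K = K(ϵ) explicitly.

K = (2/3)/ϵ

Let ϵ > 0 be given. We seek K > 0 such that z > K implies |(-2z - 6)/(3z + 12) + 2/3| < ϵ.
(-2z - 6)/(3z + 12) + 2/3 = (3(-2z - 6) − (-2)(3z + 12)) / (3(3z + 12)) = 6/(3(3z + 12)).
For z > 0 we have 3z + 12 > 3z, so |(-2z - 6)/(3z + 12) + 2/3| = 6/(3(3z + 12)) < 6/(3·3z) = (2/3)/z.
Thus |(-2z - 6)/(3z + 12) + 2/3| < ϵ whenever z > (2/3)/ϵ.
Take K = (2/3)/ϵ. If z > K then |(-2z - 6)/(3z + 12) + 2/3| < (2/3)/z < ϵ.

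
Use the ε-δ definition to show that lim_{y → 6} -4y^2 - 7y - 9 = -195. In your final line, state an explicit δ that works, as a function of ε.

δ = min(2, ε/63)

Fix ε > 0. We want δ > 0 such that 0 < |y − 6| < δ implies |(-4y^2 - 7y - 9) + 195| < ε.
(-4y^2 - 7y - 9) + 195 = -4y^2 - 7y + 186 = (y − 6)(-4y - 31).
So |(-4y^2 - 7y - 9) + 195| = |y − 6|·|-4y - 31|.
Assume first that |y − 6| < 2, so |y| < 8. Then |-4y - 31| ≤ 4·8 + 31 = 63.
Hence |(-4y^2 - 7y - 9) + 195| ≤ 63|y − 6| < ε provided |y − 6| < ε/63.
Choosing δ = min(2, ε/63) ensures both conditions, hence |(-4y^2 - 7y - 9) + 195| < ε.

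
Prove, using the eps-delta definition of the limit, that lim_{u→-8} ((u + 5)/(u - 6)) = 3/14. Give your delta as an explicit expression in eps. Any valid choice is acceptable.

Suppose eps > 0. We want delta > 0 with 0 < |u + 8| < delta ⇒ |(u + 5)/(u - 6) − (3/14)| < eps.
Combining over a common denominator, (u + 5)/(u - 6) − (3/14) = [(u + 5)·(-14) − (-3)·(u - 6)] / [(-14)·(u - 6)] = -11(u + 8) / ((-14)(u - 6)).
So |(u + 5)/(u - 6) − (3/14)| = 11|u + 8| / (14·|u − 6|).
Restrict delta ≤ 7. Then |u + 8| < 7 gives |u − 6| = |(u + 8) + (-14)| ≥ 14 − 7 = 7.
Hence |(u + 5)/(u - 6) − (3/14)| < 11|u + 8|/(14·7) = (11/98)|u + 8|, which is < eps once |u + 8| < (98/11)eps.
Take delta = min(7, (98/11)eps). Then 0 < |u + 8| < delta forces both bounds, so |(u + 5)/(u - 6) − (3/14)| < eps.

delta = min(7, (98/11)eps)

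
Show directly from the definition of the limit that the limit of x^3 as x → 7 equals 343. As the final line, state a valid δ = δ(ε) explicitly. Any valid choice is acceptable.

Let ε > 0. We seek δ > 0 with 0 < |x − 7| < δ ⇒ |x^3 − 343| < ε.
Factor: x^3 − 343 = (x − 7)(x^2 + 7x + 49), so |x^3 − 343| = |x − 7|·|x^2 + 7x + 49|.
Impose δ ≤ 2 so that |x| < 9; then |x^2 + 7x + 49| ≤ 193.
Hence |x^3 − 343| ≤ 193|x − 7|, which is < ε once |x − 7| < ε/193.
Take δ = min(2, ε/193). If 0 < |x − 7| < δ then both bounds hold and |x^3 − 343| ≤ 193|x − 7| < 193·(ε/193) = ε.

δ = min(2, ε/193)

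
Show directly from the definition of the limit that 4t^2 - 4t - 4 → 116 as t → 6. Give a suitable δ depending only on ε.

δ = min(1, ε/48)

Suppose ε > 0. We want δ > 0 such that 0 < |t − 6| < δ implies |(4t^2 - 4t - 4) − 116| < ε.
(4t^2 - 4t - 4) − 116 = 4t^2 - 4t - 120 = (t − 6)(4t + 20).
So |(4t^2 - 4t - 4) − 116| = |t − 6|·|4t + 20|.
Assume first that |t − 6| < 1, so |t| < 7. Then |4t + 20| ≤ 4·7 + 20 = 48.
Hence |(4t^2 - 4t - 4) − 116| ≤ 48|t − 6| < ε provided |t − 6| < ε/48.
Choosing δ = min(1, ε/48) ensures both conditions, hence |(4t^2 - 4t - 4) − 116| < ε.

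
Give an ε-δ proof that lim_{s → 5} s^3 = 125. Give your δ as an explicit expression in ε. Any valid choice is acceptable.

δ = min(1, ε/91)

Let ε > 0 be given. We seek δ > 0 with 0 < |s − 5| < δ ⇒ |s^3 − 125| < ε.
Factor: s^3 − 125 = (s − 5)(s^2 + 5s + 25), so |s^3 − 125| = |s − 5|·|s^2 + 5s + 25|.
Restrict δ ≤ 1. Then |s − 5| < 1 gives |s| < 6, so by the triangle inequality |s^2 + 5s + 25| ≤ 6^2 + 5·6 + 25 = 91.
Hence |s^3 − 125| ≤ 91|s − 5|, which is < ε once |s − 5| < ε/91.
Take δ = min(1, ε/91). If 0 < |s − 5| < δ then both bounds hold and |s^3 − 125| ≤ 91|s − 5| < 91·(ε/91) = ε.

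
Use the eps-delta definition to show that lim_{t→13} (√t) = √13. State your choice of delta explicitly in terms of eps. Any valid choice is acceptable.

delta = min(13, √13·eps)

Let eps > 0 be given. We want delta > 0 such that 0 < |t − 13| < delta implies |√t − √13| < eps.
Rationalise: √t − √13 = (t − 13)/(√t + √13), so |√t − √13| = |t − 13|/(√t + √13).
Restrict delta ≤ 13 so that |t − 13| < 13 forces t > 0, and then √t + √13 > √13.
Hence |√t − √13| < |t − 13|/√13, which is < eps once |t − 13| < √13·eps.
Take delta = min(13, √13·eps). If 0 < |t − 13| < delta then t > 0 and |√t − √13| < |t − 13|/√13 < eps.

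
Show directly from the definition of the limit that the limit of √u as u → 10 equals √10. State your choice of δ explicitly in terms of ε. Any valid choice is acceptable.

δ = min(10, √10·ε)

Fix ε > 0. We want δ > 0 such that 0 < |u − 10| < δ implies |√u − √10| < ε.
Rationalise: √u − √10 = (u − 10)/(√u + √10), so |√u − √10| = |u − 10|/(√u + √10).
Restrict δ ≤ 10 so that |u − 10| < 10 forces u > 0, and then √u + √10 > √10.
Hence |√u − √10| < |u − 10|/√10, which is < ε once |u − 10| < √10·ε.
Take δ = min(10, √10·ε). If 0 < |u − 10| < δ then u > 0 and |√u − √10| < |u − 10|/√10 < ε.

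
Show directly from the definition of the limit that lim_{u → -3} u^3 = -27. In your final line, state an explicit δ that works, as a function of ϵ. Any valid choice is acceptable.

Suppose ϵ > 0. We seek δ > 0 with 0 < |u + 3| < δ ⇒ |u^3 + 27| < ϵ.
Factor: u^3 + 27 = (u + 3)(u^2 - 3u + 9), so |u^3 + 27| = |u + 3|·|u^2 - 3u + 9|.
Restrict δ ≤ 2. Then |u + 3| < 2 gives |u| < 5, so by the triangle inequality |u^2 - 3u + 9| ≤ 5^2 + 3·5 + 9 = 49.
Hence |u^3 + 27| ≤ 49|u + 3|, which is < ϵ once |u + 3| < ϵ/49.
Take δ = min(2, ϵ/49). If 0 < |u + 3| < δ then both bounds hold and |u^3 + 27| ≤ 49|u + 3| < 49·(ϵ/49) = ϵ.

δ = min(2, ϵ/49)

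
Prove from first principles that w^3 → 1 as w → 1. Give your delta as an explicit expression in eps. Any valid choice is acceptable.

Fix eps > 0. We seek delta > 0 with 0 < |w − 1| < delta ⇒ |w^3 − 1| < eps.
Factor: w^3 − 1 = (w − 1)(w^2 + w + 1), so |w^3 − 1| = |w − 1|·|w^2 + w + 1|.
Impose delta ≤ 2 so that |w| < 3; then |w^2 + w + 1| ≤ 13.
Hence |w^3 − 1| ≤ 13|w − 1|, which is < eps once |w − 1| < eps/13.
Take delta = min(2, eps/13). If 0 < |w − 1| < delta then both bounds hold and |w^3 − 1| ≤ 13|w − 1| < 13·(eps/13) = eps.

delta = min(2, eps/13)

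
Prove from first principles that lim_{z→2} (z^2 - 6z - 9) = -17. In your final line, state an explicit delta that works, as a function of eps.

delta = min(1, eps/7)

Let eps > 0 be given. We want delta > 0 such that 0 < |z − 2| < delta implies |(z^2 - 6z - 9) + 17| < eps.
(z^2 - 6z - 9) + 17 = z^2 - 6z + 8 = (z − 2)(z - 4).
So |(z^2 - 6z - 9) + 17| = |z − 2|·|z - 4|.
Require delta ≤ 1. Then |z − 2| < 1 gives |z| < 3, and by the triangle inequality |z - 4| ≤ 3 + 4 = 7.
Hence |(z^2 - 6z - 9) + 17| ≤ 7|z − 2| < eps provided |z − 2| < eps/7.
Choosing delta = min(1, eps/7) ensures both conditions, hence |(z^2 - 6z - 9) + 17| < eps.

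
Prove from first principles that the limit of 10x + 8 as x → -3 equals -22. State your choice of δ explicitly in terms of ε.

δ = ε/10

Fix ε > 0. We need δ > 0 so that 0 < |x + 3| < δ implies |(10x + 8) + 22| < ε.
Since (10x + 8) + 22 = 10(x + 3), we have |(10x + 8) + 22| = 10|x + 3|.
So 10|x + 3| < ε exactly when |x + 3| < ε/10.
Choosing δ = ε/10 gives |(10x + 8) + 22| = 10|x + 3| < ε whenever |x + 3| < δ.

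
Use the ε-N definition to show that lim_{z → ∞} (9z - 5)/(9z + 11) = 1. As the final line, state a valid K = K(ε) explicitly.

Suppose ε > 0. We seek K > 0 such that z > K implies |(9z - 5)/(9z + 11) − 1| < ε.
(9z - 5)/(9z + 11) − 1 = (9(9z - 5) − 9(9z + 11)) / (9(9z + 11)) = -144/(9(9z + 11)).
For z > 0 we have 9z + 11 > 9z, so |(9z - 5)/(9z + 11) − 1| = 144/(9(9z + 11)) < 144/(9·9z) = (16/9)/z.
Thus |(9z - 5)/(9z + 11) − 1| < ε whenever z > (16/9)/ε.
Take K = (16/9)/ε. If z > K then |(9z - 5)/(9z + 11) − 1| < (16/9)/z < ε.

K = (16/9)/ε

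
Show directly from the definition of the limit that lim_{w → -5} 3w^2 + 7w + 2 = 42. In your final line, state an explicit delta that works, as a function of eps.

Fix eps > 0. We want delta > 0 such that 0 < |w + 5| < delta implies |(3w^2 + 7w + 2) − 42| < eps.
(3w^2 + 7w + 2) − 42 = 3w^2 + 7w - 40 = (w + 5)(3w - 8).
So |(3w^2 + 7w + 2) − 42| = |w + 5|·|3w - 8|.
Assume first that |w + 5| < 1, so |w| < 6. Then |3w - 8| ≤ 3·6 + 8 = 26.
Hence |(3w^2 + 7w + 2) − 42| ≤ 26|w + 5| < eps provided |w + 5| < eps/26.
Take delta = min(1, eps/26). Then 0 < |w + 5| < delta gives both |w + 5| < 1 and |w + 5| < eps/26, so |(3w^2 + 7w + 2) − 42| < eps.

delta = min(1, eps/26)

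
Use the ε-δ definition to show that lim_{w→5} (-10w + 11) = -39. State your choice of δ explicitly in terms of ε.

δ = ε/10

Let ε > 0. We need δ > 0 so that 0 < |w − 5| < δ implies |(-10w + 11) + 39| < ε.
|(-10w + 11) + 39| = |-10w + 50| = 10|w − 5|.
So 10|w − 5| < ε exactly when |w − 5| < ε/10.
Choosing δ = ε/10 gives |(-10w + 11) + 39| = 10|w − 5| < ε whenever |w − 5| < δ.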